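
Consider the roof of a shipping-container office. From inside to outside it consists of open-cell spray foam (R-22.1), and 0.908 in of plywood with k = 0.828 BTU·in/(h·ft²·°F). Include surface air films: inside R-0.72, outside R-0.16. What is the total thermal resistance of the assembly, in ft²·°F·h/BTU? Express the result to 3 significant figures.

0.908/0.828 = 1.097
R_total = 0.72 + 22.1 + 1.097 + 0.16 = 24.08 ft²·°F·h/BTU

24.1 ft²·°F·h/BTU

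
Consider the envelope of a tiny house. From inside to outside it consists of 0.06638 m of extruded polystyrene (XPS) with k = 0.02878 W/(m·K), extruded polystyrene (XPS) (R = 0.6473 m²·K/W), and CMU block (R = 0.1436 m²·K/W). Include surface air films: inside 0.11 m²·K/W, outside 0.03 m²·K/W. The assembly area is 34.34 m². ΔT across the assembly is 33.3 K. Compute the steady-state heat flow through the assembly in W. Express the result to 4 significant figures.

353.2 W

0.06638/0.02878 = 2.3065
R_total = 0.11 + 2.3065 + 0.6473 + 0.1436 + 0.03 = 3.2374 m²·K/W
Q = A·ΔT/R = 34.34 × 33.3 / 3.2374 = 353.23 W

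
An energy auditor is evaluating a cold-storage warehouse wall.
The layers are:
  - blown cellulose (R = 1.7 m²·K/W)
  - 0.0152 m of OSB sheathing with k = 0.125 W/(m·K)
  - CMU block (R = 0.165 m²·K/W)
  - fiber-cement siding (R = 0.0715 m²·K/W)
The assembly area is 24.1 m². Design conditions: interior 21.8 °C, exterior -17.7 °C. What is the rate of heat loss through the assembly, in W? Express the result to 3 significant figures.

463 W

0.0152/0.125 = 0.1216
R_total = 1.7 + 0.1216 + 0.165 + 0.0715 = 2.058 m²·K/W
Q = A·ΔT/R = 24.1 × (21.8 − (-17.7)) / 2.058 = 462.5 W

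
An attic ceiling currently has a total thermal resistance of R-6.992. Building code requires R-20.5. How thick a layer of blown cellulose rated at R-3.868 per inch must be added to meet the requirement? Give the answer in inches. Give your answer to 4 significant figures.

3.492 in

ΔR = 20.5 − 6.992 = 13.508 ft²·°F·h/BTU
L = ΔR / (R/in) = 13.508/3.868 = 3.4922 in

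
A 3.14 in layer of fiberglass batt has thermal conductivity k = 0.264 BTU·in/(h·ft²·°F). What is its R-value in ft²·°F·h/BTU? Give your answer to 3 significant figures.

R = L/k = 3.14/0.264 = 11.89 ft²·°F·h/BTU

11.9 ft²·°F·h/BTU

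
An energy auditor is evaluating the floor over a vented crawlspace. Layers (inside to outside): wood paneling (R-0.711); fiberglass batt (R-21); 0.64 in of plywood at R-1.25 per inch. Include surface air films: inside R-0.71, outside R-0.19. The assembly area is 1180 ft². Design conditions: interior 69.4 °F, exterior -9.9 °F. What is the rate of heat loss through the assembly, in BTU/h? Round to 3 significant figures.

0.64 × 1.25 = 0.8
R_total = 0.71 + 0.711 + 21 + 0.8 + 0.19 = 23.41 ft²·°F·h/BTU
Q = A·ΔT/R = 1180 × (69.4 − (-9.9)) / 23.41 = 3997 BTU/h

4000 BTU/h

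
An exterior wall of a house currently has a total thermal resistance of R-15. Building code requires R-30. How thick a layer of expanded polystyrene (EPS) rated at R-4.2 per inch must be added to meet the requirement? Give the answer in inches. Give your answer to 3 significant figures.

3.57 in

ΔR = 30 − 15 = 15 ft²·°F·h/BTU
L = ΔR / (R/in) = 15/4.2 = 3.571 in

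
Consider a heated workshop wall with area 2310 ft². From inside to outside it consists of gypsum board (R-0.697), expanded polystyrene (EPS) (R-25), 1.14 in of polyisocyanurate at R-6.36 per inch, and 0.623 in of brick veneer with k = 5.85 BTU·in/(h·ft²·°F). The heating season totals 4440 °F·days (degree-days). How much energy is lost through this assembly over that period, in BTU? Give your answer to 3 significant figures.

7450000 BTU

1.14 × 6.36 = 7.25
0.623/5.85 = 0.1065
R_total = 0.697 + 25 + 7.25 + 0.1065 = 33.05 ft²·°F·h/BTU
E = A × HDD × 24 / R = 2310 × 4440 × 24 / 33.05 = 7447000 BTU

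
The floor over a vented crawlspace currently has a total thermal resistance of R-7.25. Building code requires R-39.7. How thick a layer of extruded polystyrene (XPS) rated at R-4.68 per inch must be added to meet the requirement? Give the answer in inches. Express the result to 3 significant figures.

ΔR = 39.7 − 7.25 = 32.45 ft²·°F·h/BTU
L = ΔR / (R/in) = 32.45/4.68 = 6.934 in

6.93 in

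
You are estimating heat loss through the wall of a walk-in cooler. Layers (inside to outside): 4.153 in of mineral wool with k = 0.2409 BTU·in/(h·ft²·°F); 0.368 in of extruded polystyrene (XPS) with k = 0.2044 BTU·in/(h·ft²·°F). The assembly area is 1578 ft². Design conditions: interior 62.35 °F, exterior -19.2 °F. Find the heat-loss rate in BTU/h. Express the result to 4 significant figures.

4.153/0.2409 = 17.24
0.368/0.2044 = 1.8004
R_total = 17.24 + 1.8004 = 19.04 ft²·°F·h/BTU
Q = A·ΔT/R = 1578 × (62.35 − (-19.2)) / 19.04 = 6758.7 BTU/h

6759 BTU/h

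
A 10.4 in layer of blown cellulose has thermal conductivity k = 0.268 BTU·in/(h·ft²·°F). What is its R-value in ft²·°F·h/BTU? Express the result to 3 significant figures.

R = L/k = 10.4/0.268 = 38.81 ft²·°F·h/BTU

38.8 ft²·°F·h/BTU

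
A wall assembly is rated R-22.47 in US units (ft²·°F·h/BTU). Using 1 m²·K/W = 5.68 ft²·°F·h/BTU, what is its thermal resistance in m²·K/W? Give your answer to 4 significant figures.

R_SI = 22.47/5.68 = 3.956

3.956 m²·K/W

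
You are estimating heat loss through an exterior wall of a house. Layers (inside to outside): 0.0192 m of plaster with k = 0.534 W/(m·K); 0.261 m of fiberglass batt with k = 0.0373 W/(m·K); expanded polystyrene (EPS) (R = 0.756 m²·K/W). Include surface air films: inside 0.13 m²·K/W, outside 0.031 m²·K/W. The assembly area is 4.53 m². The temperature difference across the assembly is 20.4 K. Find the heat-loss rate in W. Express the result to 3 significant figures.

11.6 W

0.0192/0.534 = 0.03596
0.261/0.0373 = 6.997
R_total = 0.13 + 0.03596 + 6.997 + 0.756 + 0.031 = 7.95 m²·K/W
Q = A·ΔT/R = 4.53 × 20.4 / 7.95 = 11.62 W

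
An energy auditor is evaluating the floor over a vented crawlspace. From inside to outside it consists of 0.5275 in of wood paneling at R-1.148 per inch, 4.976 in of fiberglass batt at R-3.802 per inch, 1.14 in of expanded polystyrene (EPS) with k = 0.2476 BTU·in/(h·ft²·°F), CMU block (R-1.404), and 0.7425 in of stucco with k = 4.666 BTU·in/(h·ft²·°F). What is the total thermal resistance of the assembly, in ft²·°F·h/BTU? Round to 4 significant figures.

0.5275 × 1.148 = 0.60557
4.976 × 3.802 = 18.919
1.14/0.2476 = 4.6042
0.7425/4.666 = 0.15913
R_total = 0.60557 + 18.919 + 4.6042 + 1.404 + 0.15913 = 25.692 ft²·°F·h/BTU

25.69 ft²·°F·h/BTU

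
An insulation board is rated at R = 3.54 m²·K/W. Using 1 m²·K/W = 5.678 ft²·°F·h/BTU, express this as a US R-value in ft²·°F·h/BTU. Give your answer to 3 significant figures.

20.1 ft²·°F·h/BTU

R_US = 3.54 × 5.678 = 20.1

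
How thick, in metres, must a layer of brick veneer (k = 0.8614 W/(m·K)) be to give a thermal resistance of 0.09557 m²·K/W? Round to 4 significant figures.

0.08232 m

L = R·k = 0.09557 × 0.8614 = 0.082324 m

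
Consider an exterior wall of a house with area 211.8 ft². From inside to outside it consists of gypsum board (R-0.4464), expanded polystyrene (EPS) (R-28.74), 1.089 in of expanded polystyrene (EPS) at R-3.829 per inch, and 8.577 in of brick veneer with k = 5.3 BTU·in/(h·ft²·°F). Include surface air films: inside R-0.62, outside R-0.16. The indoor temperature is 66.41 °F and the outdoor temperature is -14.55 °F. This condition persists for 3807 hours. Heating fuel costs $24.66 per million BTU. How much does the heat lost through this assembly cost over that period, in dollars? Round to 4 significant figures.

1.089 × 3.829 = 4.1698
8.577/5.3 = 1.6183
R_total = 0.62 + 0.4464 + 28.74 + 4.1698 + 1.6183 + 0.16 = 35.754 ft²·°F·h/BTU
Q = 211.8 × (66.41 − (-14.55)) / 35.754 = 479.59 BTU/h
E = 479.59 × 3807 = 1825800 BTU
Cost = 1825800/10⁶ × 24.66 = $45.024

45.02 dollars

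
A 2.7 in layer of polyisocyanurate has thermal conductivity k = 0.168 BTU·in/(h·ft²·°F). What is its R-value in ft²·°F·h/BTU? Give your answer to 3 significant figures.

R = L/k = 2.7/0.168 = 16.07 ft²·°F·h/BTU

16.1 ft²·°F·h/BTU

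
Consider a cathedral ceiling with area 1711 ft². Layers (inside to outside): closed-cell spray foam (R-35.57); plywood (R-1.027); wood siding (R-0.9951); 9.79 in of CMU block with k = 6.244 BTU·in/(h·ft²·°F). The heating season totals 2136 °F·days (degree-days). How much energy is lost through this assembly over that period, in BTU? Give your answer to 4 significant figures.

2240000 BTU

9.79/6.244 = 1.5679
R_total = 35.57 + 1.027 + 0.9951 + 1.5679 = 39.16 ft²·°F·h/BTU
E = A × HDD × 24 / R = 1711 × 2136 × 24 / 39.16 = 2239900 BTU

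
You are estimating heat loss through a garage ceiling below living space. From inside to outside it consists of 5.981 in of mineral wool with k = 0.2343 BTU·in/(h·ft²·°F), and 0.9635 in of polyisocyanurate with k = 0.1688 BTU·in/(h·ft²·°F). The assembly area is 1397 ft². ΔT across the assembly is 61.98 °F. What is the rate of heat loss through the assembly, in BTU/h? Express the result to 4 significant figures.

5.981/0.2343 = 25.527
0.9635/0.1688 = 5.7079
R_total = 25.527 + 5.7079 = 31.235 ft²·°F·h/BTU
Q = A·ΔT/R = 1397 × 61.98 / 31.235 = 2772.1 BTU/h

2772 BTU/h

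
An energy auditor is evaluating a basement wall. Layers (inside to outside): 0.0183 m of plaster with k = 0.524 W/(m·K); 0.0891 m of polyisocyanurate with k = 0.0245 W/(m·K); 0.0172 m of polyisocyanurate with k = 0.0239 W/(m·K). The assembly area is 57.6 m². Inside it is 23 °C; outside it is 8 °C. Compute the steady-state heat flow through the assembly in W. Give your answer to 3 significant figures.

0.0183/0.524 = 0.03492
0.0891/0.0245 = 3.637
0.0172/0.0239 = 0.7197
R_total = 0.03492 + 3.637 + 0.7197 = 4.391 m²·K/W
Q = A·ΔT/R = 57.6 × (23 − 8) / 4.391 = 196.8 W

197 W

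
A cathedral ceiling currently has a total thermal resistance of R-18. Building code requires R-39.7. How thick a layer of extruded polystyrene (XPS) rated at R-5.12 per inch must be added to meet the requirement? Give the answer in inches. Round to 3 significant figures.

ΔR = 39.7 − 18 = 21.7 ft²·°F·h/BTU
L = ΔR / (R/in) = 21.7/5.12 = 4.238 in

4.24 in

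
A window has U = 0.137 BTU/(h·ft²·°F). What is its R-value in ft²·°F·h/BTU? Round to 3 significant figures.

R = 1/U = 1/0.137 = 7.299

7.30 ft²·°F·h/BTU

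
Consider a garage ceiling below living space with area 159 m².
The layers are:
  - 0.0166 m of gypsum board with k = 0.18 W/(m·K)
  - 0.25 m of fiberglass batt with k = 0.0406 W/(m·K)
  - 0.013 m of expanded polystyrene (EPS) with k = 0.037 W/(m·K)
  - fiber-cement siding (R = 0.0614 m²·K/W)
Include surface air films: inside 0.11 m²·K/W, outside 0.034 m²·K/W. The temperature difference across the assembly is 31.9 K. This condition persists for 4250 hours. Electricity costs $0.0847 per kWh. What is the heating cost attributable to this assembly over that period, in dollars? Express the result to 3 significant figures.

0.0166/0.18 = 0.09222
0.25/0.0406 = 6.158
0.013/0.037 = 0.3514
R_total = 0.11 + 0.09222 + 6.158 + 0.3514 + 0.0614 + 0.034 = 6.807 m²·K/W
Q = 159 × 31.9 / 6.807 = 745.2 W
E = 745.2 W × 4250 h / 1000 = 3167 kWh
Cost = 3167 × 0.0847 = $268.2

268 dollars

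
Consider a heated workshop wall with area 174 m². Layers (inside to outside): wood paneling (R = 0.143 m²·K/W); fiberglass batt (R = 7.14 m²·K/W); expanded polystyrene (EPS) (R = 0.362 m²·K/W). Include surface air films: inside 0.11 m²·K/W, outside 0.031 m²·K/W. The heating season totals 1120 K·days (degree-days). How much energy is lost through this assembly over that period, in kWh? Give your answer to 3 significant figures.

601 kWh

R_total = 0.11 + 0.143 + 7.14 + 0.362 + 0.031 = 7.786 m²·K/W
E = A × HDD × 24 / R / 1000 = 174 × 1120 × 24 / 7.786 / 1000 = 600.7 kWh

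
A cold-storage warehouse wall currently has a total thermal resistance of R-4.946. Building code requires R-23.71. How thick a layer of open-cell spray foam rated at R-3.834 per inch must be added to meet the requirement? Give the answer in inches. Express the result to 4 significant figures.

ΔR = 23.71 − 4.946 = 18.764 ft²·°F·h/BTU
L = ΔR / (R/in) = 18.764/3.834 = 4.8941 in

4.894 in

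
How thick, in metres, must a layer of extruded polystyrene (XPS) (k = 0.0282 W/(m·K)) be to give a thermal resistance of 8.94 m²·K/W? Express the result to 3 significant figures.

0.252 m

L = R·k = 8.94 × 0.0282 = 0.2521 m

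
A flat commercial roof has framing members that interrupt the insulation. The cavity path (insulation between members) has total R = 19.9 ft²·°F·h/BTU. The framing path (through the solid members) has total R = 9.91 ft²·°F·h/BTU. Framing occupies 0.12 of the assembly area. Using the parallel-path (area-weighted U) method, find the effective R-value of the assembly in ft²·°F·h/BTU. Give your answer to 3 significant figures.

U_eff = 0.88/19.9 + 0.12/9.91 = 0.04422 + 0.01211 = 0.05633
R_eff = 1/U_eff = 17.75 ft²·°F·h/BTU

17.8 ft²·°F·h/BTU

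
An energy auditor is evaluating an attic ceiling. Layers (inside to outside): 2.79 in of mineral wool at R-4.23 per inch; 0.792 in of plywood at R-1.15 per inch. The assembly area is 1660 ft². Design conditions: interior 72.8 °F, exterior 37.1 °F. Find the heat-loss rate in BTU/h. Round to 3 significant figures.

2.79 × 4.23 = 11.8
0.792 × 1.15 = 0.9108
R_total = 11.8 + 0.9108 = 12.71 ft²·°F·h/BTU
Q = A·ΔT/R = 1660 × (72.8 − 37.1) / 12.71 = 4662 BTU/h

4660 BTU/h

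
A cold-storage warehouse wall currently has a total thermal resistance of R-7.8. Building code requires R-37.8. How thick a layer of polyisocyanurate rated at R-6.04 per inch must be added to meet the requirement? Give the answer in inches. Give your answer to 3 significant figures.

4.97 in

ΔR = 37.8 − 7.8 = 30 ft²·°F·h/BTU
L = ΔR / (R/in) = 30/6.04 = 4.967 in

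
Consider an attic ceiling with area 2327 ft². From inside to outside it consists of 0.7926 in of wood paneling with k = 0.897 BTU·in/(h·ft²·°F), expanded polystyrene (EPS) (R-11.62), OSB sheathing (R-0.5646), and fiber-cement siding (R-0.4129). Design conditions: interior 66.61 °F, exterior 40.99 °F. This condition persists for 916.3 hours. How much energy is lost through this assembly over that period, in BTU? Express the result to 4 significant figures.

0.7926/0.897 = 0.88361
R_total = 0.88361 + 11.62 + 0.5646 + 0.4129 = 13.481 ft²·°F·h/BTU
Q = 2327 × (66.61 − 40.99) / 13.481 = 4422.3 BTU/h
E = 4422.3 × 916.3 = 4052200 BTU

4052000 BTU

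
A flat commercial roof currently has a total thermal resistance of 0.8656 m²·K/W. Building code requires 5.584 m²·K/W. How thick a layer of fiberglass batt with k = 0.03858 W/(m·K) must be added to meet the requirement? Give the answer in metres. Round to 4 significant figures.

ΔR = 5.584 − 0.8656 = 4.7184 m²·K/W
L = ΔR × k = 4.7184 × 0.03858 = 0.18204 m

0.1820 m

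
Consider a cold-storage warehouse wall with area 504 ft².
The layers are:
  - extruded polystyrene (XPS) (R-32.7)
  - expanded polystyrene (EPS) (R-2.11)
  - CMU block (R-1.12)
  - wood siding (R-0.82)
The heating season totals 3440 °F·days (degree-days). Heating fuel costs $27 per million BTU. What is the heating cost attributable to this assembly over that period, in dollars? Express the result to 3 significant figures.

30.6 dollars

R_total = 32.7 + 2.11 + 1.12 + 0.82 = 36.75 ft²·°F·h/BTU
E = A × HDD × 24 / R = 504 × 3440 × 24 / 36.75 = 1132000 BTU
Cost = 1132000/10⁶ × 27 = $30.57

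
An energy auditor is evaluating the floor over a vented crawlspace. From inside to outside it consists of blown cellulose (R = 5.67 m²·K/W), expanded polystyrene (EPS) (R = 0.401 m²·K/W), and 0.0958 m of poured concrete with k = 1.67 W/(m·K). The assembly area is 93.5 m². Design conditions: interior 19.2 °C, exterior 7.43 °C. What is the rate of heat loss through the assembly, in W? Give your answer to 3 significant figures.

0.0958/1.67 = 0.05737
R_total = 5.67 + 0.401 + 0.05737 = 6.128 m²·K/W
Q = A·ΔT/R = 93.5 × (19.2 − 7.43) / 6.128 = 179.6 W

180 W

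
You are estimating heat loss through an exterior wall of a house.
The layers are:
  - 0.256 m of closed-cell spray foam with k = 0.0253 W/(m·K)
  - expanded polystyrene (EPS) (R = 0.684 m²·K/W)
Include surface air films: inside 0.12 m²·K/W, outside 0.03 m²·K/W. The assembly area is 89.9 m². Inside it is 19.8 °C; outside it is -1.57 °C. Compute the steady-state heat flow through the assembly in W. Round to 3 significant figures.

0.256/0.0253 = 10.12
R_total = 0.12 + 10.12 + 0.684 + 0.03 = 10.95 m²·K/W
Q = A·ΔT/R = 89.9 × (19.8 − (-1.57)) / 10.95 = 175.4 W

175 W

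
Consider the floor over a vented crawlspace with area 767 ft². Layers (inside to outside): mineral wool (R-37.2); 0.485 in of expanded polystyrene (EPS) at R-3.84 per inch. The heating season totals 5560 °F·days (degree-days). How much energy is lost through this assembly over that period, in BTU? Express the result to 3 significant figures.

2620000 BTU

0.485 × 3.84 = 1.862
R_total = 37.2 + 1.862 = 39.06 ft²·°F·h/BTU
E = A × HDD × 24 / R = 767 × 5560 × 24 / 39.06 = 2620000 BTU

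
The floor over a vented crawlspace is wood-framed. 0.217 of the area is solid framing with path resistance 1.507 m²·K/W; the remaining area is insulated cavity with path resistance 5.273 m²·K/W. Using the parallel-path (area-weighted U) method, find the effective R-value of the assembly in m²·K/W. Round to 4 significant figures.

3.419 m²·K/W

U_eff = 0.783/5.273 + 0.217/1.507 = 0.14849 + 0.14399 = 0.29249
R_eff = 1/U_eff = 3.419 m²·K/W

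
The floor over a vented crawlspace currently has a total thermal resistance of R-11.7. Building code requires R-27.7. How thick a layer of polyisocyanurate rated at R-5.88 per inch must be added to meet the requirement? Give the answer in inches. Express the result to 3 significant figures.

ΔR = 27.7 − 11.7 = 16 ft²·°F·h/BTU
L = ΔR / (R/in) = 16/5.88 = 2.721 in

2.72 in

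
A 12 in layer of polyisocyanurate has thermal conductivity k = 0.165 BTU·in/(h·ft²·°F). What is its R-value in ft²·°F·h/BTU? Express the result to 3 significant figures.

R = L/k = 12/0.165 = 72.73 ft²·°F·h/BTU

72.7 ft²·°F·h/BTU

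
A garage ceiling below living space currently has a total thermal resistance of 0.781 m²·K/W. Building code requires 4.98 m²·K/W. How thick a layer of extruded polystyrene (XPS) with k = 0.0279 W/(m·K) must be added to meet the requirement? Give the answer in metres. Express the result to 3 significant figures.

0.117 m

ΔR = 4.98 − 0.781 = 4.199 m²·K/W
L = ΔR × k = 4.199 × 0.0279 = 0.1172 m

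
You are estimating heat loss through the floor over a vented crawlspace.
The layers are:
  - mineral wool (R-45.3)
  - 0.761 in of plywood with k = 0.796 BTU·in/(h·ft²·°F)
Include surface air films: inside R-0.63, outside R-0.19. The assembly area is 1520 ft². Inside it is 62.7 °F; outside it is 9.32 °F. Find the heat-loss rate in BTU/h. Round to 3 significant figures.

0.761/0.796 = 0.956
R_total = 0.63 + 45.3 + 0.956 + 0.19 = 47.08 ft²·°F·h/BTU
Q = A·ΔT/R = 1520 × (62.7 − 9.32) / 47.08 = 1724 BTU/h

1720 BTU/h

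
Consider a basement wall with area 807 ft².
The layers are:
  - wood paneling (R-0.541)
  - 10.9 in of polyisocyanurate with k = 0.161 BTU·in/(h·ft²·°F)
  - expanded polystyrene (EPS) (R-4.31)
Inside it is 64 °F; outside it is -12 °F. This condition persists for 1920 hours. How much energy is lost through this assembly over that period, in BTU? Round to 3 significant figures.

1620000 BTU

10.9/0.161 = 67.7
R_total = 0.541 + 67.7 + 4.31 = 72.55 ft²·°F·h/BTU
Q = 807 × (64 − (-12)) / 72.55 = 845.3 BTU/h
E = 845.3 × 1920 = 1623000 BTU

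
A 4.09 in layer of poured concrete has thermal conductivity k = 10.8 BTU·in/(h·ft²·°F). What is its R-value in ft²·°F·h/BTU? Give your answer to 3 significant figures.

R = L/k = 4.09/10.8 = 0.3787 ft²·°F·h/BTU

0.379 ft²·°F·h/BTU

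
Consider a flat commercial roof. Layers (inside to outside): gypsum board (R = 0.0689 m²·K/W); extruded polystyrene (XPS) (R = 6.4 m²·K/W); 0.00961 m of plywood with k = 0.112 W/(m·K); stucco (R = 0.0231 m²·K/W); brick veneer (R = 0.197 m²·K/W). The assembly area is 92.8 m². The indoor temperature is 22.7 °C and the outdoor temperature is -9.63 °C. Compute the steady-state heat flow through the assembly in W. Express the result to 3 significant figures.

0.00961/0.112 = 0.0858
R_total = 0.0689 + 6.4 + 0.0858 + 0.0231 + 0.197 = 6.775 m²·K/W
Q = A·ΔT/R = 92.8 × (22.7 − (-9.63)) / 6.775 = 442.9 W

443 W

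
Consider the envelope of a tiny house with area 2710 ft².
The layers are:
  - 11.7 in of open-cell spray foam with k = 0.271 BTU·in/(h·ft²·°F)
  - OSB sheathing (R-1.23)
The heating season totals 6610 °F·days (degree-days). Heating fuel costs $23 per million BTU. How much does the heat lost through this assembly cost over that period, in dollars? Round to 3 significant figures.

11.7/0.271 = 43.17
R_total = 43.17 + 1.23 = 44.4 ft²·°F·h/BTU
E = A × HDD × 24 / R = 2710 × 6610 × 24 / 44.4 = 9682000 BTU
Cost = 9682000/10⁶ × 23 = $222.7

223 dollars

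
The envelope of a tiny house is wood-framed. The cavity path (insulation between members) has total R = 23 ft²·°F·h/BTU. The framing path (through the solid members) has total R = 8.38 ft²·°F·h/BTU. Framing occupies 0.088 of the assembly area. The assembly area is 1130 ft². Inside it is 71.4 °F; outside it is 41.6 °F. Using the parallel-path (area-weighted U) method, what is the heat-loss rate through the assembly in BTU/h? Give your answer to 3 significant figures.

1690 BTU/h

U_eff = 0.912/23 + 0.088/8.38 = 0.03965 + 0.0105 = 0.05015
R_eff = 1/U_eff = 19.94 ft²·°F·h/BTU
Q = 1130 × (71.4 − 41.6) / 19.94 = 1689 BTU/h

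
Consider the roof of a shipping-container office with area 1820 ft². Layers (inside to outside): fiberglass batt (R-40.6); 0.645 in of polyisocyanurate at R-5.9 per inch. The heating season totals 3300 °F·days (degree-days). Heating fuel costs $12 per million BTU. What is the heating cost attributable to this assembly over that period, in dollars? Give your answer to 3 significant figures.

39.0 dollars

0.645 × 5.9 = 3.806
R_total = 40.6 + 3.806 = 44.41 ft²·°F·h/BTU
E = A × HDD × 24 / R = 1820 × 3300 × 24 / 44.41 = 3246000 BTU
Cost = 3246000/10⁶ × 12 = $38.95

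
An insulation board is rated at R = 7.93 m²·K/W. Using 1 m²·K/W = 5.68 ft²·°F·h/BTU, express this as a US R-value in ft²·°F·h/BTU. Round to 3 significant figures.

R_US = 7.93 × 5.68 = 45.04

45.0 ft²·°F·h/BTU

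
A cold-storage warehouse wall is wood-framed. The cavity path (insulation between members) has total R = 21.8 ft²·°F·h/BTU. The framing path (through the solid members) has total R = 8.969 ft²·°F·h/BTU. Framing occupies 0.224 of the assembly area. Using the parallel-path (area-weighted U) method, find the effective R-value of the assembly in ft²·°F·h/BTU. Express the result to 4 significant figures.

U_eff = 0.776/21.8 + 0.224/8.969 = 0.035596 + 0.024975 = 0.060571
R_eff = 1/U_eff = 16.509 ft²·°F·h/BTU

16.51 ft²·°F·h/BTU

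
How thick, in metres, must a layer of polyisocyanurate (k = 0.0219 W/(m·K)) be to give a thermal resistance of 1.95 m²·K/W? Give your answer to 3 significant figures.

L = R·k = 1.95 × 0.0219 = 0.0427 m

0.0427 m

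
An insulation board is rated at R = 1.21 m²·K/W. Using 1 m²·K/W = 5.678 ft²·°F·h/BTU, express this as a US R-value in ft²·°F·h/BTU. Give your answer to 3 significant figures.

R_US = 1.21 × 5.678 = 6.87

6.87 ft²·°F·h/BTU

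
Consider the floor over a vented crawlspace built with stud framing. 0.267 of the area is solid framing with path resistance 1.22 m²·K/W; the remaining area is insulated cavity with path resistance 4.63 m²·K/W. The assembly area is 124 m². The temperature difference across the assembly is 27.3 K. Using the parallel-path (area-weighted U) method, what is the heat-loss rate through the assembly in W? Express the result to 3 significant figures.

U_eff = 0.733/4.63 + 0.267/1.22 = 0.1583 + 0.2189 = 0.3772
R_eff = 1/U_eff = 2.651 m²·K/W
Q = 124 × 27.3 / 2.651 = 1277 W

1280 W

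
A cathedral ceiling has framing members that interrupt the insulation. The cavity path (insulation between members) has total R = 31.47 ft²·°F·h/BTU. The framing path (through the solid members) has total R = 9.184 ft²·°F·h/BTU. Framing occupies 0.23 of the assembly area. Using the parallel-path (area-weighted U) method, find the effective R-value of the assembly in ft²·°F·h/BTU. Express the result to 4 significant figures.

20.20 ft²·°F·h/BTU

U_eff = 0.77/31.47 + 0.23/9.184 = 0.024468 + 0.025044 = 0.049511
R_eff = 1/U_eff = 20.197 ft²·°F·h/BTU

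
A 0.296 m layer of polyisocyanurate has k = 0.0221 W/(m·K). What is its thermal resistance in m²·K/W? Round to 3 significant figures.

13.4 m²·K/W

R = L/k = 0.296/0.0221 = 13.39 m²·K/W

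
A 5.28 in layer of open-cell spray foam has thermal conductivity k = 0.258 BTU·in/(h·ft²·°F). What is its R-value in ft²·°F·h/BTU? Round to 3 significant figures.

R = L/k = 5.28/0.258 = 20.47 ft²·°F·h/BTU

20.5 ft²·°F·h/BTU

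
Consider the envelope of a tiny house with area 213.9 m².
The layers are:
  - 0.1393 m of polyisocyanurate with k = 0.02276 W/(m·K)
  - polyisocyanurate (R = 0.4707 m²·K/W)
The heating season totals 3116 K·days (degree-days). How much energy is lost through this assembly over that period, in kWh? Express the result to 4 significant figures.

2427 kWh

0.1393/0.02276 = 6.1204
R_total = 6.1204 + 0.4707 = 6.5911 m²·K/W
E = A × HDD × 24 / R / 1000 = 213.9 × 3116 × 24 / 6.5911 / 1000 = 2427 kWh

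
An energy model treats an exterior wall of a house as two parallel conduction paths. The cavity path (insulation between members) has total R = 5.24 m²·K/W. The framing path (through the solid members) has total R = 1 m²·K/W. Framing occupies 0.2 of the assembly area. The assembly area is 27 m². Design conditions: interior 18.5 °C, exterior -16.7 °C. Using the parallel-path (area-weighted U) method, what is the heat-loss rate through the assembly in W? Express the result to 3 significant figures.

335 W

U_eff = 0.8/5.24 + 0.2/1 = 0.1527 + 0.2 = 0.3527
R_eff = 1/U_eff = 2.835 m²·K/W
Q = 27 × (18.5 − (-16.7)) / 2.835 = 335.2 W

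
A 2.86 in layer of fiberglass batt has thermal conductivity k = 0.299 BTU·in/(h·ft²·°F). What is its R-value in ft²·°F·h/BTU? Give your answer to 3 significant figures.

9.57 ft²·°F·h/BTU

R = L/k = 2.86/0.299 = 9.565 ft²·°F·h/BTU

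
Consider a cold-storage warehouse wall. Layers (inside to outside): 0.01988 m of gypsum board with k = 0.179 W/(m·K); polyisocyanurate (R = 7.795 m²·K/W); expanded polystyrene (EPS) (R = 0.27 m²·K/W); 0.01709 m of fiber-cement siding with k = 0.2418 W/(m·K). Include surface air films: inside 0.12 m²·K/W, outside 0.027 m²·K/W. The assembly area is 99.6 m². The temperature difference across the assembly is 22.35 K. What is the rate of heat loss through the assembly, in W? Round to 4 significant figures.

0.01988/0.179 = 0.11106
0.01709/0.2418 = 0.070678
R_total = 0.12 + 0.11106 + 7.795 + 0.27 + 0.070678 + 0.027 = 8.3937 m²·K/W
Q = A·ΔT/R = 99.6 × 22.35 / 8.3937 = 265.2 W

265.2 W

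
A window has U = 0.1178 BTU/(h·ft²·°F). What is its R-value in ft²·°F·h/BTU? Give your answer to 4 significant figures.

8.489 ft²·°F·h/BTU

R = 1/U = 1/0.1178 = 8.489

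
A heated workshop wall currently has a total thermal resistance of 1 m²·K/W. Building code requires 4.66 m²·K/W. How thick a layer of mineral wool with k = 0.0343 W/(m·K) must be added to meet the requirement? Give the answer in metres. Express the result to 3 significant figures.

0.126 m

ΔR = 4.66 − 1 = 3.66 m²·K/W
L = ΔR × k = 3.66 × 0.0343 = 0.1255 m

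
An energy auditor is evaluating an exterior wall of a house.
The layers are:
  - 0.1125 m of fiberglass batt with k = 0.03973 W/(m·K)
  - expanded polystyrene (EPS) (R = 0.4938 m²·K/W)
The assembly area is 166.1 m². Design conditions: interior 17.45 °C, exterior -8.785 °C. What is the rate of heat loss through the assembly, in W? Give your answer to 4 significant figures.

0.1125/0.03973 = 2.8316
R_total = 2.8316 + 0.4938 = 3.3254 m²·K/W
Q = A·ΔT/R = 166.1 × (17.45 − (-8.785)) / 3.3254 = 1310.4 W

1310 W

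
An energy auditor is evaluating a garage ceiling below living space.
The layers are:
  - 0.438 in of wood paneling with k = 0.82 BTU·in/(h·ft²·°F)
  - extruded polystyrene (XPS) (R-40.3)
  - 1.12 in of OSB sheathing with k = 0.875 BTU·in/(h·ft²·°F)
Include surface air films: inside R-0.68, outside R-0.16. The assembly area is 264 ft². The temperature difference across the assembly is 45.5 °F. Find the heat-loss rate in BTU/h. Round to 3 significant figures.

0.438/0.82 = 0.5341
1.12/0.875 = 1.28
R_total = 0.68 + 0.5341 + 40.3 + 1.28 + 0.16 = 42.95 ft²·°F·h/BTU
Q = A·ΔT/R = 264 × 45.5 / 42.95 = 279.6 BTU/h

280 BTU/h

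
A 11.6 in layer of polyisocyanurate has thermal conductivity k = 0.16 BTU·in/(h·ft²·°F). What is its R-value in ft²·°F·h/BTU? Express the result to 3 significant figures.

R = L/k = 11.6/0.16 = 72.5 ft²·°F·h/BTU

72.5 ft²·°F·h/BTU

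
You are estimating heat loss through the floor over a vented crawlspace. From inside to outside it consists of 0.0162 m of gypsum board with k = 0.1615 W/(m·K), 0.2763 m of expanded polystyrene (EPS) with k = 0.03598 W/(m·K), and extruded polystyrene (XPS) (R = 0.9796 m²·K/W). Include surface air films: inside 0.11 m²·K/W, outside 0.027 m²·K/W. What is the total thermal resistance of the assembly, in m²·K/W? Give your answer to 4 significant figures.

0.0162/0.1615 = 0.10031
0.2763/0.03598 = 7.6793
R_total = 0.11 + 0.10031 + 7.6793 + 0.9796 + 0.027 = 8.8962 m²·K/W

8.896 m²·K/W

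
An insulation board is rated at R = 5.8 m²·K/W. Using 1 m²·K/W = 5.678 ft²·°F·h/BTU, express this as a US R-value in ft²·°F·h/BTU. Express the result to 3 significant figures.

R_US = 5.8 × 5.678 = 32.93

32.9 ft²·°F·h/BTU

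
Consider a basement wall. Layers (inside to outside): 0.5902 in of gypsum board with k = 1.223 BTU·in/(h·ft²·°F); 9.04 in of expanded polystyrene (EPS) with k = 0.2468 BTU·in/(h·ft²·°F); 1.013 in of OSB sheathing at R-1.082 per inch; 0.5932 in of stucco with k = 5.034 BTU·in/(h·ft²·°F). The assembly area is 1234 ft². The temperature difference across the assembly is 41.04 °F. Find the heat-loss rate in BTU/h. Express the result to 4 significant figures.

1321 BTU/h

0.5902/1.223 = 0.48258
9.04/0.2468 = 36.629
1.013 × 1.082 = 1.0961
0.5932/5.034 = 0.11784
R_total = 0.48258 + 36.629 + 1.0961 + 0.11784 = 38.325 ft²·°F·h/BTU
Q = A·ΔT/R = 1234 × 41.04 / 38.325 = 1321.4 BTU/h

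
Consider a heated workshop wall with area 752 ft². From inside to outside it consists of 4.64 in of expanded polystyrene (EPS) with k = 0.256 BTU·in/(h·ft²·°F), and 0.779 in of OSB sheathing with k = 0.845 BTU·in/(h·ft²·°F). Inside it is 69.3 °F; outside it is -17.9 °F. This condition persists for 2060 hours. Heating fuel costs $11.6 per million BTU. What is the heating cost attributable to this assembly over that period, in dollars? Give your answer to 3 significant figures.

82.3 dollars

4.64/0.256 = 18.12
0.779/0.845 = 0.9219
R_total = 18.12 + 0.9219 = 19.05 ft²·°F·h/BTU
Q = 752 × (69.3 − (-17.9)) / 19.05 = 3443 BTU/h
E = 3443 × 2060 = 7092000 BTU
Cost = 7092000/10⁶ × 11.6 = $82.27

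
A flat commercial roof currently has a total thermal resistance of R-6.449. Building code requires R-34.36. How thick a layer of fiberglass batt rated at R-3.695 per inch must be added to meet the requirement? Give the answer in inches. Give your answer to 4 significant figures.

7.554 in

ΔR = 34.36 − 6.449 = 27.911 ft²·°F·h/BTU
L = ΔR / (R/in) = 27.911/3.695 = 7.5537 in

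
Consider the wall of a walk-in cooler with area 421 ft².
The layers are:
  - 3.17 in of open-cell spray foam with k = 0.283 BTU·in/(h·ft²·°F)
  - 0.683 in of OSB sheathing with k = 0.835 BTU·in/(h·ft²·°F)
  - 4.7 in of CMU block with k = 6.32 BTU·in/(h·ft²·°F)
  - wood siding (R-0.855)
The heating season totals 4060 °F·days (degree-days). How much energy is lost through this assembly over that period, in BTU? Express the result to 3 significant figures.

3.17/0.283 = 11.2
0.683/0.835 = 0.818
4.7/6.32 = 0.7437
R_total = 11.2 + 0.818 + 0.7437 + 0.855 = 13.62 ft²·°F·h/BTU
E = A × HDD × 24 / R = 421 × 4060 × 24 / 13.62 = 3012000 BTU

3010000 BTU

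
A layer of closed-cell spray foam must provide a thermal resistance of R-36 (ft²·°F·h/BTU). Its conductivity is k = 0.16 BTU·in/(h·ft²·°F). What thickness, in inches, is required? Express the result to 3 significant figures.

L = R × k = 36 × 0.16 = 5.76 in

5.76 in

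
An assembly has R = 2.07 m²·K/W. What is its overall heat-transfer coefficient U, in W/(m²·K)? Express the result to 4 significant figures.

0.4831 W/(m²·K)

U = 1/R = 1/2.07 = 0.48309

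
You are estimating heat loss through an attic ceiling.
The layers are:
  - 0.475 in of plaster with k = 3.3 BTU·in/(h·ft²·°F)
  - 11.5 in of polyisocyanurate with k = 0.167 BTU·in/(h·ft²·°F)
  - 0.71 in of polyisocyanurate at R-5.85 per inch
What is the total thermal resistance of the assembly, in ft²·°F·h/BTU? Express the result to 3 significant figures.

73.2 ft²·°F·h/BTU

0.475/3.3 = 0.1439
11.5/0.167 = 68.86
0.71 × 5.85 = 4.153
R_total = 0.1439 + 68.86 + 4.153 = 73.16 ft²·°F·h/BTU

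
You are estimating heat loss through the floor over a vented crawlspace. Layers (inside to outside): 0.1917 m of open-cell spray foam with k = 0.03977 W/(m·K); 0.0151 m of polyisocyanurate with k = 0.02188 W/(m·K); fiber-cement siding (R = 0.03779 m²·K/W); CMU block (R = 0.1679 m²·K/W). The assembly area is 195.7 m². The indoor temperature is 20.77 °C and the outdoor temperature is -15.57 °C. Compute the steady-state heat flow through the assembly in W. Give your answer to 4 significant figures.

1244 W

0.1917/0.03977 = 4.8202
0.0151/0.02188 = 0.69013
R_total = 4.8202 + 0.69013 + 0.03779 + 0.1679 = 5.716 m²·K/W
Q = A·ΔT/R = 195.7 × (20.77 − (-15.57)) / 5.716 = 1244.2 W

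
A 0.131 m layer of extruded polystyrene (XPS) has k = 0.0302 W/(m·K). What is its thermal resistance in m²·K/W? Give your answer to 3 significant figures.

R = L/k = 0.131/0.0302 = 4.338 m²·K/W

4.34 m²·K/W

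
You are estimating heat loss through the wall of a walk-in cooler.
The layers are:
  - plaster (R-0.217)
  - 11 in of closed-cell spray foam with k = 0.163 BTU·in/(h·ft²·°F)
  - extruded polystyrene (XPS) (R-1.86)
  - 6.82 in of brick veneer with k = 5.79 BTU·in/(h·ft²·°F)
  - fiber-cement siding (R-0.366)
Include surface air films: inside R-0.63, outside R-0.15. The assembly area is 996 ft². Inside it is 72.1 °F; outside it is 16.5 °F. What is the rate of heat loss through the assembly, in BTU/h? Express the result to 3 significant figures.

770 BTU/h

11/0.163 = 67.48
6.82/5.79 = 1.178
R_total = 0.63 + 0.217 + 67.48 + 1.86 + 1.178 + 0.366 + 0.15 = 71.89 ft²·°F·h/BTU
Q = A·ΔT/R = 996 × (72.1 − 16.5) / 71.89 = 770.4 BTU/h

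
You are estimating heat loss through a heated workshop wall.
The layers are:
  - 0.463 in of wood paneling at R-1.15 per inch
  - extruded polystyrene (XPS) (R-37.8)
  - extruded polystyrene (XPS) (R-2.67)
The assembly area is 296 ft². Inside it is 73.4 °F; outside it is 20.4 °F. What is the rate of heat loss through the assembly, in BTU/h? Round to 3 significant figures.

0.463 × 1.15 = 0.5324
R_total = 0.5324 + 37.8 + 2.67 = 41 ft²·°F·h/BTU
Q = A·ΔT/R = 296 × (73.4 − 20.4) / 41 = 382.6 BTU/h

383 BTU/h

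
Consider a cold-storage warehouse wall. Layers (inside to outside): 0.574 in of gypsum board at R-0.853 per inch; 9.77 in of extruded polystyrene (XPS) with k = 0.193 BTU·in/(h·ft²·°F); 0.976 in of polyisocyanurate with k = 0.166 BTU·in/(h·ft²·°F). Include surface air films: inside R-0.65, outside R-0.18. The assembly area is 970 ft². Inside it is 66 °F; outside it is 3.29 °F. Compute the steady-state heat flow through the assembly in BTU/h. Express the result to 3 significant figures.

0.574 × 0.853 = 0.4896
9.77/0.193 = 50.62
0.976/0.166 = 5.88
R_total = 0.65 + 0.4896 + 50.62 + 5.88 + 0.18 = 57.82 ft²·°F·h/BTU
Q = A·ΔT/R = 970 × (66 − 3.29) / 57.82 = 1052 BTU/h

1050 BTU/h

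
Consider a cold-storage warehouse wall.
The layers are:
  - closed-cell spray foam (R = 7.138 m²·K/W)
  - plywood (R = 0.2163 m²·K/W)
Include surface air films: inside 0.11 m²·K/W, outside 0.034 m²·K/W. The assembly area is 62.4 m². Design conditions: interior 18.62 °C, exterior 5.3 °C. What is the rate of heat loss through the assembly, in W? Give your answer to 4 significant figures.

R_total = 0.11 + 7.138 + 0.2163 + 0.034 = 7.4983 m²·K/W
Q = A·ΔT/R = 62.4 × (18.62 − 5.3) / 7.4983 = 110.85 W

110.8 W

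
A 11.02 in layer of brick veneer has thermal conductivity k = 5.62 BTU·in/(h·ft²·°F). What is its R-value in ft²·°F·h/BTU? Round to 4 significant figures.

R = L/k = 11.02/5.62 = 1.9609 ft²·°F·h/BTU

1.961 ft²·°F·h/BTU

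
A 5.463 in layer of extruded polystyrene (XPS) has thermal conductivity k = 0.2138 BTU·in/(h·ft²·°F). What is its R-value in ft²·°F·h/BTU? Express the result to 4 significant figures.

25.55 ft²·°F·h/BTU

R = L/k = 5.463/0.2138 = 25.552 ft²·°F·h/BTU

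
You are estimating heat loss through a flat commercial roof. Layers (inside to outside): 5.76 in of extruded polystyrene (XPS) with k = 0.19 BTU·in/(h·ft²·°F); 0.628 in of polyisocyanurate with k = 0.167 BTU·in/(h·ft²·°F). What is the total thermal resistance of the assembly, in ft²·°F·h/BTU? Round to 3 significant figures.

5.76/0.19 = 30.32
0.628/0.167 = 3.76
R_total = 30.32 + 3.76 = 34.08 ft²·°F·h/BTU

34.1 ft²·°F·h/BTU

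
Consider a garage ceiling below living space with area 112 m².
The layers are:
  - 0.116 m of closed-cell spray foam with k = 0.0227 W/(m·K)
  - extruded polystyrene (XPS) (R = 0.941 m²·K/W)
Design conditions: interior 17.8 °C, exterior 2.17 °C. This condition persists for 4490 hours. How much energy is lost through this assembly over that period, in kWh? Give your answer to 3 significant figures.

1300 kWh

0.116/0.0227 = 5.11
R_total = 5.11 + 0.941 = 6.051 m²·K/W
Q = 112 × (17.8 − 2.17) / 6.051 = 289.3 W
E = 289.3 W × 4490 h / 1000 = 1299 kWh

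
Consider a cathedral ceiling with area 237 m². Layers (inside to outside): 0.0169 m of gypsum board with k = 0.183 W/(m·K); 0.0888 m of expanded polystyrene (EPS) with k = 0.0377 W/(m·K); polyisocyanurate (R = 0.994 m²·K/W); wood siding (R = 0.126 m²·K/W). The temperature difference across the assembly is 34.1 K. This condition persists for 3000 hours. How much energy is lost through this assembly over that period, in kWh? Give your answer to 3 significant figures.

6800 kWh

0.0169/0.183 = 0.09235
0.0888/0.0377 = 2.355
R_total = 0.09235 + 2.355 + 0.994 + 0.126 = 3.568 m²·K/W
Q = 237 × 34.1 / 3.568 = 2265 W
E = 2265 W × 3000 h / 1000 = 6796 kWh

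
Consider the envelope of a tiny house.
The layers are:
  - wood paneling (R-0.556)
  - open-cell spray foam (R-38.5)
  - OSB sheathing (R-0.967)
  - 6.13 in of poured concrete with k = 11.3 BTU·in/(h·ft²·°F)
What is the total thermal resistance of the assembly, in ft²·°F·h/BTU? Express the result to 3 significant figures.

40.6 ft²·°F·h/BTU

6.13/11.3 = 0.5425
R_total = 0.556 + 38.5 + 0.967 + 0.5425 = 40.57 ft²·°F·h/BTU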